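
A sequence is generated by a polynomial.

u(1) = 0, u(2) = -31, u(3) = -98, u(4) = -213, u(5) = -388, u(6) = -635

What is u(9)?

-1928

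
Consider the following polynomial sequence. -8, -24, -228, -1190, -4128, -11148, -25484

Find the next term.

First differences: -16  -204  -962  -2938  -7020  -14336
Second differences: -188  -758  -1976  -4082  -7316
Third differences: -570  -1218  -2106  -3234
Fourth differences: -648  -888  -1128
Fifth differences: -240  -240
Fifth differences constant at -240.
-1128 − 240 = -1368;  -3234 − 1368 = -4602;  -7316 − 4602 = -11918;  -14336 − 11918 = -26254;  -25484 − 26254 = -51738

-51738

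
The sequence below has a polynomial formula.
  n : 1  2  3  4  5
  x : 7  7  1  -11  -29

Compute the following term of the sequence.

Δ: 0 , -6 , -12 , -18
Δ²: -6 , -6 , -6
The second differences are constant (-6).
-18 − 6 = -24;  -29 − 24 = -53

-53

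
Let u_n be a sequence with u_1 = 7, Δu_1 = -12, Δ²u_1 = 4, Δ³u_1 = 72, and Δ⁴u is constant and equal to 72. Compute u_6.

Build the table forward from the leading diagonal:
Fourth differences: 72, 72, 72, 72, 72, 72
Third differences: 72, 144, 216, 288, 360, 432
Second differences: 4, 76, 220, 436, 724, 1084
First differences: -12, -8, 68, 288, 724, 1448
u: 7, -5, -13, 55, 343, 1067

1067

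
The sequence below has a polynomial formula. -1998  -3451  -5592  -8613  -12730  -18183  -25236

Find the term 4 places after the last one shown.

Δ: -1453, -2141, -3021, -4117, -5453, -7053
Δ²: -688, -880, -1096, -1336, -1600
Δ³: -192, -216, -240, -264
Δ⁴: -24, -24, -24
Fourth differences constant at -24.
-264 − 24 = -288;  -1600 − 288 = -1888;  -7053 − 1888 = -8941;  -25236 − 8941 = -34177
-288 − 24 = -312;  -1888 − 312 = -2200;  -8941 − 2200 = -11141;  -34177 − 11141 = -45318
-312 − 24 = -336;  -2200 − 336 = -2536;  -11141 − 2536 = -13677;  -45318 − 13677 = -58995
-336 − 24 = -360;  -2536 − 360 = -2896;  -13677 − 2896 = -16573;  -58995 − 16573 = -75568

-75568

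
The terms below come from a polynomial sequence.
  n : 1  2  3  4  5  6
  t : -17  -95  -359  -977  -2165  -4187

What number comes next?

First differences: -78, -264, -618, -1188, -2022
Second differences: -186, -354, -570, -834
Third differences: -168, -216, -264
Fourth differences: -48, -48
Constant fourth difference = -48, so extend:
-264 − 48 = -312;  -834 − 312 = -1146;  -2022 − 1146 = -3168;  -4187 − 3168 = -7355

-7355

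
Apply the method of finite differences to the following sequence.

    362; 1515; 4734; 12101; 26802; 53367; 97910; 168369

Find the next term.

274746

Δ: 1153, 3219, 7367, 14701, 26565, 44543, 70459
Δ²: 2066, 4148, 7334, 11864, 17978, 25916
Δ³: 2082, 3186, 4530, 6114, 7938
Δ⁴: 1104, 1344, 1584, 1824
Δ⁵: 240, 240, 240
The fifth differences are constant (240).
1824 + 240 = 2064;  7938 + 2064 = 10002;  25916 + 10002 = 35918;  70459 + 35918 = 106377;  168369 + 106377 = 274746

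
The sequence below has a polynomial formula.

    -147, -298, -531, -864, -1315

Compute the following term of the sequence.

First differences: -151, -233, -333, -451
Second differences: -82, -100, -118
Third differences: -18, -18
Constant third difference = -18, so extend:
-118 − 18 = -136;  -451 − 136 = -587;  -1315 − 587 = -1902

-1902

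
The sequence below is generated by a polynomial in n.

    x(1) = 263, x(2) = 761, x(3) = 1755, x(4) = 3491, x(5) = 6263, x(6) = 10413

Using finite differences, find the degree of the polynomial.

4

498, 994, 1736, 2772, 4150
496, 742, 1036, 1378
246, 294, 342
48, 48
The fourth differences are constant, so the polynomial has degree 4.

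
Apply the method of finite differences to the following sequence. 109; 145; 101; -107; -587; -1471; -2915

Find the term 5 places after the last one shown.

-25675

36, -44, -208, -480, -884, -1444
-80, -164, -272, -404, -560
-84, -108, -132, -156
-24, -24, -24
Fourth differences constant at -24.
-156 − 24 = -180;  -560 − 180 = -740;  -1444 − 740 = -2184;  -2915 − 2184 = -5099
-180 − 24 = -204;  -740 − 204 = -944;  -2184 − 944 = -3128;  -5099 − 3128 = -8227
-204 − 24 = -228;  -944 − 228 = -1172;  -3128 − 1172 = -4300;  -8227 − 4300 = -12527
-228 − 24 = -252;  -1172 − 252 = -1424;  -4300 − 1424 = -5724;  -12527 − 5724 = -18251
-252 − 24 = -276;  -1424 − 276 = -1700;  -5724 − 1700 = -7424;  -18251 − 7424 = -25675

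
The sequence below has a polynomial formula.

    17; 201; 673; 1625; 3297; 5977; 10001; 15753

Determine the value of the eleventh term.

184  472  952  1672  2680  4024  5752
288  480  720  1008  1344  1728
192  240  288  336  384
48  48  48  48
Constant fourth difference = 48, so extend:
384 + 48 = 432;  1728 + 432 = 2160;  5752 + 2160 = 7912;  15753 + 7912 = 23665
432 + 48 = 480;  2160 + 480 = 2640;  7912 + 2640 = 10552;  23665 + 10552 = 34217
480 + 48 = 528;  2640 + 528 = 3168;  10552 + 3168 = 13720;  34217 + 13720 = 47937

47937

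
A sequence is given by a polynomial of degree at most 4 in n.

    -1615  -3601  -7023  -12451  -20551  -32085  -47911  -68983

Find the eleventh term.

-174655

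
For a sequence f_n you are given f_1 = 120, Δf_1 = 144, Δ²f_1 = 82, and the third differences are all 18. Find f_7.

Build the table forward from the leading diagonal:
D3: 18  18  18  18  18  18  18
D2: 82  100  118  136  154  172  190
D1: 144  226  326  444  580  734  906
f: 120  264  490  816  1260  1840  2574

2574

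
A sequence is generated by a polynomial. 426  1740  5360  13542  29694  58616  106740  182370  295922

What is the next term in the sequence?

460164

D1: 1314  3620  8182  16152  28922  48124  75630  113552
D2: 2306  4562  7970  12770  19202  27506  37922
D3: 2256  3408  4800  6432  8304  10416
D4: 1152  1392  1632  1872  2112
D5: 240  240  240  240
The fifth differences are constant (240).
2112 + 240 = 2352;  10416 + 2352 = 12768;  37922 + 12768 = 50690;  113552 + 50690 = 164242;  295922 + 164242 = 460164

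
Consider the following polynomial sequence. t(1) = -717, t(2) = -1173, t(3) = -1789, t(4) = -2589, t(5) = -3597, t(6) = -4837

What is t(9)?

-10189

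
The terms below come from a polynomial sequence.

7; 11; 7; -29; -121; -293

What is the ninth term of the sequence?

Δ: 4  -4  -36  -92  -172
Δ²: -8  -32  -56  -80
Δ³: -24  -24  -24
Constant third difference = -24, so extend:
-80 − 24 = -104;  -172 − 104 = -276;  -293 − 276 = -569
-104 − 24 = -128;  -276 − 128 = -404;  -569 − 404 = -973
-128 − 24 = -152;  -404 − 152 = -556;  -973 − 556 = -1529

-1529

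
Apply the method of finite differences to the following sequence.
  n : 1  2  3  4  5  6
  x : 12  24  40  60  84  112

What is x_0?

4

12  16  20  24  28
4  4  4  4
The second differences are constant at 4.
Work back: 12 − 4 = 8;  12 − 8 = 4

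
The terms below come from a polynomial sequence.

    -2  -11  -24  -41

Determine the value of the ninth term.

-9, -13, -17
-4, -4
Second differences constant at -4.
-17 − 4 = -21;  -41 − 21 = -62
-21 − 4 = -25;  -62 − 25 = -87
-25 − 4 = -29;  -87 − 29 = -116
-29 − 4 = -33;  -116 − 33 = -149
-33 − 4 = -37;  -149 − 37 = -186

-186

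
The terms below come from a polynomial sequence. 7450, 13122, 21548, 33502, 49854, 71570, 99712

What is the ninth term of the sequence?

180002

Δ: 5672  8426  11954  16352  21716  28142
Δ²: 2754  3528  4398  5364  6426
Δ³: 774  870  966  1062
Δ⁴: 96  96  96
The fourth differences are constant (96).
1062 + 96 = 1158;  6426 + 1158 = 7584;  28142 + 7584 = 35726;  99712 + 35726 = 135438
1158 + 96 = 1254;  7584 + 1254 = 8838;  35726 + 8838 = 44564;  135438 + 44564 = 180002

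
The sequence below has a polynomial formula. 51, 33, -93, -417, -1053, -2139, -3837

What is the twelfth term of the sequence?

-28857

-18 , -126 , -324 , -636 , -1086 , -1698
-108 , -198 , -312 , -450 , -612
-90 , -114 , -138 , -162
-24 , -24 , -24
Constant fourth difference = -24, so extend:
-162 − 24 = -186;  -612 − 186 = -798;  -1698 − 798 = -2496;  -3837 − 2496 = -6333
-186 − 24 = -210;  -798 − 210 = -1008;  -2496 − 1008 = -3504;  -6333 − 3504 = -9837
-210 − 24 = -234;  -1008 − 234 = -1242;  -3504 − 1242 = -4746;  -9837 − 4746 = -14583
-234 − 24 = -258;  -1242 − 258 = -1500;  -4746 − 1500 = -6246;  -14583 − 6246 = -20829
-258 − 24 = -282;  -1500 − 282 = -1782;  -6246 − 1782 = -8028;  -20829 − 8028 = -28857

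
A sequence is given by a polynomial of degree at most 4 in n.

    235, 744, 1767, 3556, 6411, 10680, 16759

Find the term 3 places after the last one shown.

D1: 509 , 1023 , 1789 , 2855 , 4269 , 6079
D2: 514 , 766 , 1066 , 1414 , 1810
D3: 252 , 300 , 348 , 396
D4: 48 , 48 , 48
Constant fourth difference = 48, so extend:
396 + 48 = 444;  1810 + 444 = 2254;  6079 + 2254 = 8333;  16759 + 8333 = 25092
444 + 48 = 492;  2254 + 492 = 2746;  8333 + 2746 = 11079;  25092 + 11079 = 36171
492 + 48 = 540;  2746 + 540 = 3286;  11079 + 3286 = 14365;  36171 + 14365 = 50536

50536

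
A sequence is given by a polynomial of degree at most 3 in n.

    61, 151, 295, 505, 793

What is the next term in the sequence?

D1: 90 , 144 , 210 , 288
D2: 54 , 66 , 78
D3: 12 , 12
The third differences are constant (12).
78 + 12 = 90;  288 + 90 = 378;  793 + 378 = 1171

1171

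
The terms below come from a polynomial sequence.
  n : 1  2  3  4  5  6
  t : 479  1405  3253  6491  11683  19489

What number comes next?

926  1848  3238  5192  7806
922  1390  1954  2614
468  564  660
96  96
Fourth differences constant at 96.
660 + 96 = 756;  2614 + 756 = 3370;  7806 + 3370 = 11176;  19489 + 11176 = 30665

30665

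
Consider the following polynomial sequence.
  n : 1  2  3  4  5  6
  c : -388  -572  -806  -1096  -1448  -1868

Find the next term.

-2362

D1: -184, -234, -290, -352, -420
D2: -50, -56, -62, -68
D3: -6, -6, -6
Third differences constant at -6.
-68 − 6 = -74;  -420 − 74 = -494;  -1868 − 494 = -2362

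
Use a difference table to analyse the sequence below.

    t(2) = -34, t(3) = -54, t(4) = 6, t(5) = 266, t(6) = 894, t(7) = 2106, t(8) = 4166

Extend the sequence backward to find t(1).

Δ: -20  60  260  628  1212  2060
Δ²: 80  200  368  584  848
Δ³: 120  168  216  264
Δ⁴: 48  48  48
The fourth differences are constant at 48.
Work back: 120 − 48 = 72;  80 − 72 = 8;  -20 − 8 = -28;  -34 + 28 = -6

-6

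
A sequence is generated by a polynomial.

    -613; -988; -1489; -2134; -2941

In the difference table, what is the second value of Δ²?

Δ: -375, -501, -645, -807
Δ²: -126, -144, -162
Δ³: -18, -18

-144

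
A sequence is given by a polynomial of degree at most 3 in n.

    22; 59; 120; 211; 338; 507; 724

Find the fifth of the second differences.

Δ: 37, 61, 91, 127, 169, 217
Δ²: 24, 30, 36, 42, 48
Δ³: 6, 6, 6, 6

48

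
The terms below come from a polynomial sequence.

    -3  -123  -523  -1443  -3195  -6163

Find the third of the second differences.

First differences: -120, -400, -920, -1752, -2968
Second differences: -280, -520, -832, -1216
Third differences: -240, -312, -384
Fourth differences: -72, -72

-832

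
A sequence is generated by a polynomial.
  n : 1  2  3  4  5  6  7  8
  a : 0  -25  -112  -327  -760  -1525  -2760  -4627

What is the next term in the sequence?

-25, -87, -215, -433, -765, -1235, -1867
-62, -128, -218, -332, -470, -632
-66, -90, -114, -138, -162
-24, -24, -24, -24
Fourth differences constant at -24.
-162 − 24 = -186;  -632 − 186 = -818;  -1867 − 818 = -2685;  -4627 − 2685 = -7312

-7312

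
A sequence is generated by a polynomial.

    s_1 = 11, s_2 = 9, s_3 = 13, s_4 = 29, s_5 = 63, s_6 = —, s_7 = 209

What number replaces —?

121

Using the first 5 terms:
First differences: -2, 4, 16, 34
Second differences: 6, 12, 18
Third differences: 6, 6
Constant third difference = 6.
Extend forward: 18 + 6 = 24;  34 + 24 = 58;  63 + 58 = 121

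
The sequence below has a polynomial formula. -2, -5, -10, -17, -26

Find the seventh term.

First differences: -3  -5  -7  -9
Second differences: -2  -2  -2
Constant second difference = -2, so extend:
-9 − 2 = -11;  -26 − 11 = -37
-11 − 2 = -13;  -37 − 13 = -50

-50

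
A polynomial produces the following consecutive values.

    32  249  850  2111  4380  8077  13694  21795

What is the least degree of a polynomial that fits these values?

4

D1: 217, 601, 1261, 2269, 3697, 5617, 8101
D2: 384, 660, 1008, 1428, 1920, 2484
D3: 276, 348, 420, 492, 564
D4: 72, 72, 72, 72
The fourth differences are constant, so the polynomial has degree 4.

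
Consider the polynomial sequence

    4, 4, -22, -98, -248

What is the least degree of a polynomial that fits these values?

3

Δ: 0, -26, -76, -150
Δ²: -26, -50, -74
Δ³: -24, -24
The third differences are constant, so the polynomial has degree 3.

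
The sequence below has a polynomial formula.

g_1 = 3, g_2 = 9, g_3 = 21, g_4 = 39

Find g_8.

First differences: 6  12  18
Second differences: 6  6
Second differences constant at 6.
18 + 6 = 24;  39 + 24 = 63
24 + 6 = 30;  63 + 30 = 93
30 + 6 = 36;  93 + 36 = 129
36 + 6 = 42;  129 + 42 = 171

171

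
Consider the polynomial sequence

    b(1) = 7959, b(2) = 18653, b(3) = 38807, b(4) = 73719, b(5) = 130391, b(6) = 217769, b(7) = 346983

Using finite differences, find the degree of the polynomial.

5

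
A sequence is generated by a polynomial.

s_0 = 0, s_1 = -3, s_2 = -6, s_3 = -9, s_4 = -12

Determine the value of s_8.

-24

First differences: -3  -3  -3  -3
First differences constant at -3.
-12 − 3 = -15
-15 − 3 = -18
-18 − 3 = -21
-21 − 3 = -24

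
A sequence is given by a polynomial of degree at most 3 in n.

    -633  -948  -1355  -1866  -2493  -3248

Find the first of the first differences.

-315

First differences: -315, -407, -511, -627, -755
Second differences: -92, -104, -116, -128
Third differences: -12, -12, -12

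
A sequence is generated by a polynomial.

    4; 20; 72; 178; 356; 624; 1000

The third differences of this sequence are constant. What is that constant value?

18

Δ: 16, 52, 106, 178, 268, 376
Δ²: 36, 54, 72, 90, 108
Δ³: 18, 18, 18, 18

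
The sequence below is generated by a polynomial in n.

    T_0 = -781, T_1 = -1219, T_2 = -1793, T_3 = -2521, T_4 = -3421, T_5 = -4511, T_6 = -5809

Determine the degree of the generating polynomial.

3

D1: -438, -574, -728, -900, -1090, -1298
D2: -136, -154, -172, -190, -208
D3: -18, -18, -18, -18
The third differences are constant, so the polynomial has degree 3.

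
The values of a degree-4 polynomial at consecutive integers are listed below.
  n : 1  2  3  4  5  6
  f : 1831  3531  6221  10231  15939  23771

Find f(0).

First differences: 1700  2690  4010  5708  7832
Second differences: 990  1320  1698  2124
Third differences: 330  378  426
Fourth differences: 48  48
The fourth differences are constant at 48.
Work back: 330 − 48 = 282;  990 − 282 = 708;  1700 − 708 = 992;  1831 − 992 = 839

839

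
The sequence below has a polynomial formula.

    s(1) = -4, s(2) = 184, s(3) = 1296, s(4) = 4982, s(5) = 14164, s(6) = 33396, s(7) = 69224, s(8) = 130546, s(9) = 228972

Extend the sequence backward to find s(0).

-6

D1: 188  1112  3686  9182  19232  35828  61322  98426
D2: 924  2574  5496  10050  16596  25494  37104
D3: 1650  2922  4554  6546  8898  11610
D4: 1272  1632  1992  2352  2712
D5: 360  360  360  360
The fifth differences are constant at 360.
Work back: 1272 − 360 = 912;  1650 − 912 = 738;  924 − 738 = 186;  188 − 186 = 2;  -4 − 2 = -6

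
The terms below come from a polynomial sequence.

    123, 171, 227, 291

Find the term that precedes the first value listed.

83

First differences: 48  56  64
Second differences: 8  8
The second differences are constant at 8.
Work back: 48 − 8 = 40;  123 − 40 = 83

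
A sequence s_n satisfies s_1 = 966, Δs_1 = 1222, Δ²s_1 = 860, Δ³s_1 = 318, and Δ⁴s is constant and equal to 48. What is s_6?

Build the table forward from the leading diagonal:
Δ⁴: 48, 48, 48, 48, 48, 48
Δ³: 318, 366, 414, 462, 510, 558
Δ²: 860, 1178, 1544, 1958, 2420, 2930
Δ: 1222, 2082, 3260, 4804, 6762, 9182
s: 966, 2188, 4270, 7530, 12334, 19096

19096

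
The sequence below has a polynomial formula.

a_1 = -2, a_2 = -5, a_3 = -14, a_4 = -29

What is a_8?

Δ: -3, -9, -15
Δ²: -6, -6
The second differences are constant (-6).
-15 − 6 = -21;  -29 − 21 = -50
-21 − 6 = -27;  -50 − 27 = -77
-27 − 6 = -33;  -77 − 33 = -110
-33 − 6 = -39;  -110 − 39 = -149

-149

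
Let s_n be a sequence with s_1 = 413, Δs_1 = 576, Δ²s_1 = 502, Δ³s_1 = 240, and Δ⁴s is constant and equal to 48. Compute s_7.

Build the table forward from the leading diagonal:
D4: 48, 48, 48, 48, 48, 48, 48
D3: 240, 288, 336, 384, 432, 480, 528
D2: 502, 742, 1030, 1366, 1750, 2182, 2662
D1: 576, 1078, 1820, 2850, 4216, 5966, 8148
s: 413, 989, 2067, 3887, 6737, 10953, 16919

16919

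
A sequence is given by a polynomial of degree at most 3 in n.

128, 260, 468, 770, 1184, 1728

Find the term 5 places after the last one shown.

7028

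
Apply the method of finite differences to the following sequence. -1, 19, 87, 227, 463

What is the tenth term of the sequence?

3923

Δ: 20  68  140  236
Δ²: 48  72  96
Δ³: 24  24
Third differences constant at 24.
96 + 24 = 120;  236 + 120 = 356;  463 + 356 = 819
120 + 24 = 144;  356 + 144 = 500;  819 + 500 = 1319
144 + 24 = 168;  500 + 168 = 668;  1319 + 668 = 1987
168 + 24 = 192;  668 + 192 = 860;  1987 + 860 = 2847
192 + 24 = 216;  860 + 216 = 1076;  2847 + 1076 = 3923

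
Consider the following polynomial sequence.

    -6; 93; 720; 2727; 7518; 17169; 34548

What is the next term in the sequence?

D1: 99 , 627 , 2007 , 4791 , 9651 , 17379
D2: 528 , 1380 , 2784 , 4860 , 7728
D3: 852 , 1404 , 2076 , 2868
D4: 552 , 672 , 792
D5: 120 , 120
Constant fifth difference = 120, so extend:
792 + 120 = 912;  2868 + 912 = 3780;  7728 + 3780 = 11508;  17379 + 11508 = 28887;  34548 + 28887 = 63435

63435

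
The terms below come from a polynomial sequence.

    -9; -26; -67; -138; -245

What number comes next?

First differences: -17, -41, -71, -107
Second differences: -24, -30, -36
Third differences: -6, -6
The third differences are constant (-6).
-36 − 6 = -42;  -107 − 42 = -149;  -245 − 149 = -394

-394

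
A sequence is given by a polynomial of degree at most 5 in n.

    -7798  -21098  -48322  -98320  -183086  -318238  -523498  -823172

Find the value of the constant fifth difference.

D1: -13300, -27224, -49998, -84766, -135152, -205260, -299674
D2: -13924, -22774, -34768, -50386, -70108, -94414
D3: -8850, -11994, -15618, -19722, -24306
D4: -3144, -3624, -4104, -4584
D5: -480, -480, -480

-480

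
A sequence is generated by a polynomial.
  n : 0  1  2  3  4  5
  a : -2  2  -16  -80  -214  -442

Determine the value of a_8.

-1930

First differences: 4, -18, -64, -134, -228
Second differences: -22, -46, -70, -94
Third differences: -24, -24, -24
The third differences are constant (-24).
-94 − 24 = -118;  -228 − 118 = -346;  -442 − 346 = -788
-118 − 24 = -142;  -346 − 142 = -488;  -788 − 488 = -1276
-142 − 24 = -166;  -488 − 166 = -654;  -1276 − 654 = -1930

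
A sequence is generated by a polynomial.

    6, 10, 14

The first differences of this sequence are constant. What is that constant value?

First differences: 4, 4

4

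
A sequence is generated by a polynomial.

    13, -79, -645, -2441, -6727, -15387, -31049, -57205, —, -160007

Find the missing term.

Using the first 8 terms:
D1: -92, -566, -1796, -4286, -8660, -15662, -26156
D2: -474, -1230, -2490, -4374, -7002, -10494
D3: -756, -1260, -1884, -2628, -3492
D4: -504, -624, -744, -864
D5: -120, -120, -120
Constant fifth difference = -120.
Extend forward: -864 − 120 = -984;  -3492 − 984 = -4476;  -10494 − 4476 = -14970;  -26156 − 14970 = -41126;  -57205 − 41126 = -98331

-98331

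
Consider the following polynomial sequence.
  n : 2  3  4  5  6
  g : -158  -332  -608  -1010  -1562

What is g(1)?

-174  -276  -402  -552
-102  -126  -150
-24  -24
The third differences are constant at -24.
Work back: -102 + 24 = -78;  -174 + 78 = -96;  -158 + 96 = -62

-62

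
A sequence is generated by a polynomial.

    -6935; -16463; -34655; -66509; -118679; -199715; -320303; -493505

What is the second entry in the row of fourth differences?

-1896

Δ: -9528, -18192, -31854, -52170, -81036, -120588, -173202
Δ²: -8664, -13662, -20316, -28866, -39552, -52614
Δ³: -4998, -6654, -8550, -10686, -13062
Δ⁴: -1656, -1896, -2136, -2376
Δ⁵: -240, -240, -240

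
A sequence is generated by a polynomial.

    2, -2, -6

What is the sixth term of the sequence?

-4 , -4
The first differences are constant (-4).
-6 − 4 = -10
-10 − 4 = -14
-14 − 4 = -18

-18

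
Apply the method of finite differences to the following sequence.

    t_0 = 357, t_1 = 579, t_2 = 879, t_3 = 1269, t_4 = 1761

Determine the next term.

2367

222  300  390  492
78  90  102
12  12
Third differences constant at 12.
102 + 12 = 114;  492 + 114 = 606;  1761 + 606 = 2367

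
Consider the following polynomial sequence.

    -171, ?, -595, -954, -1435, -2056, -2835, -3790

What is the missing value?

-340

Using the last 6 terms:
D1: -359, -481, -621, -779, -955
D2: -122, -140, -158, -176
D3: -18, -18, -18
Constant third difference = -18.
Extend backward: -122 + 18 = -104;  -359 + 104 = -255;  -595 + 255 = -340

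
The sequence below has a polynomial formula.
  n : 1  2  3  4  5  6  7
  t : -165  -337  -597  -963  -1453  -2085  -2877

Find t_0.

-63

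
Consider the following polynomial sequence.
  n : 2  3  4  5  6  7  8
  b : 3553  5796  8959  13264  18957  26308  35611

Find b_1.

2032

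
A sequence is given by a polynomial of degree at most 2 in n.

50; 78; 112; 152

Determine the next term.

28, 34, 40
6, 6
The second differences are constant (6).
40 + 6 = 46;  152 + 46 = 198

198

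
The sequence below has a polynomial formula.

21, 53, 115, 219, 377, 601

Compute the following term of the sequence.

903

First differences: 32, 62, 104, 158, 224
Second differences: 30, 42, 54, 66
Third differences: 12, 12, 12
Constant third difference = 12, so extend:
66 + 12 = 78;  224 + 78 = 302;  601 + 302 = 903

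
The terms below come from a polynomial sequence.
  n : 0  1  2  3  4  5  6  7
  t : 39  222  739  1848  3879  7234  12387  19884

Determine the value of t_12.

116679

First differences: 183, 517, 1109, 2031, 3355, 5153, 7497
Second differences: 334, 592, 922, 1324, 1798, 2344
Third differences: 258, 330, 402, 474, 546
Fourth differences: 72, 72, 72, 72
Constant fourth difference = 72, so extend:
546 + 72 = 618;  2344 + 618 = 2962;  7497 + 2962 = 10459;  19884 + 10459 = 30343
618 + 72 = 690;  2962 + 690 = 3652;  10459 + 3652 = 14111;  30343 + 14111 = 44454
690 + 72 = 762;  3652 + 762 = 4414;  14111 + 4414 = 18525;  44454 + 18525 = 62979
762 + 72 = 834;  4414 + 834 = 5248;  18525 + 5248 = 23773;  62979 + 23773 = 86752
834 + 72 = 906;  5248 + 906 = 6154;  23773 + 6154 = 29927;  86752 + 29927 = 116679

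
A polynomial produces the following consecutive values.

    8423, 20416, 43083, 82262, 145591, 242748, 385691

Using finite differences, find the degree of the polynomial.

5

First differences: 11993, 22667, 39179, 63329, 97157, 142943
Second differences: 10674, 16512, 24150, 33828, 45786
Third differences: 5838, 7638, 9678, 11958
Fourth differences: 1800, 2040, 2280
Fifth differences: 240, 240
The fifth differences are constant, so the polynomial has degree 5.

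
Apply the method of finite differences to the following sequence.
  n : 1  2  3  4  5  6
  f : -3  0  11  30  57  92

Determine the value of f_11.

3 , 11 , 19 , 27 , 35
8 , 8 , 8 , 8
The second differences are constant (8).
35 + 8 = 43;  92 + 43 = 135
43 + 8 = 51;  135 + 51 = 186
51 + 8 = 59;  186 + 59 = 245
59 + 8 = 67;  245 + 67 = 312
67 + 8 = 75;  312 + 75 = 387

387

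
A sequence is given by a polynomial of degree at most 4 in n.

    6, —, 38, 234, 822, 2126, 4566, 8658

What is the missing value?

6

Using the last 6 terms:
196, 588, 1304, 2440, 4092
392, 716, 1136, 1652
324, 420, 516
96, 96
Constant fourth difference = 96.
Extend backward: 324 − 96 = 228;  392 − 228 = 164;  196 − 164 = 32;  38 − 32 = 6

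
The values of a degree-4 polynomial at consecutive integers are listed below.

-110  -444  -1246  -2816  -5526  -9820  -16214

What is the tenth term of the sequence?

-54236

D1: -334  -802  -1570  -2710  -4294  -6394
D2: -468  -768  -1140  -1584  -2100
D3: -300  -372  -444  -516
D4: -72  -72  -72
Constant fourth difference = -72, so extend:
-516 − 72 = -588;  -2100 − 588 = -2688;  -6394 − 2688 = -9082;  -16214 − 9082 = -25296
-588 − 72 = -660;  -2688 − 660 = -3348;  -9082 − 3348 = -12430;  -25296 − 12430 = -37726
-660 − 72 = -732;  -3348 − 732 = -4080;  -12430 − 4080 = -16510;  -37726 − 16510 = -54236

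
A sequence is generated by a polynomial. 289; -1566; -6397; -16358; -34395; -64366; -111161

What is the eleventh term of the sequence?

-607221

-1855, -4831, -9961, -18037, -29971, -46795
-2976, -5130, -8076, -11934, -16824
-2154, -2946, -3858, -4890
-792, -912, -1032
-120, -120
Fifth differences constant at -120.
-1032 − 120 = -1152;  -4890 − 1152 = -6042;  -16824 − 6042 = -22866;  -46795 − 22866 = -69661;  -111161 − 69661 = -180822
-1152 − 120 = -1272;  -6042 − 1272 = -7314;  -22866 − 7314 = -30180;  -69661 − 30180 = -99841;  -180822 − 99841 = -280663
-1272 − 120 = -1392;  -7314 − 1392 = -8706;  -30180 − 8706 = -38886;  -99841 − 38886 = -138727;  -280663 − 138727 = -419390
-1392 − 120 = -1512;  -8706 − 1512 = -10218;  -38886 − 10218 = -49104;  -138727 − 49104 = -187831;  -419390 − 187831 = -607221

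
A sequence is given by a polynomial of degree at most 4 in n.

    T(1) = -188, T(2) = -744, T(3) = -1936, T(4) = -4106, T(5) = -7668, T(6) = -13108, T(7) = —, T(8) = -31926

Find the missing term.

Using the first 6 terms:
Δ: -556  -1192  -2170  -3562  -5440
Δ²: -636  -978  -1392  -1878
Δ³: -342  -414  -486
Δ⁴: -72  -72
Constant fourth difference = -72.
Extend forward: -486 − 72 = -558;  -1878 − 558 = -2436;  -5440 − 2436 = -7876;  -13108 − 7876 = -20984

-20984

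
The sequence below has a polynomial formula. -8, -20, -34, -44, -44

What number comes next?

-28

-12  -14  -10  0
-2  4  10
6  6
The third differences are constant (6).
10 + 6 = 16;  0 + 16 = 16;  -44 + 16 = -28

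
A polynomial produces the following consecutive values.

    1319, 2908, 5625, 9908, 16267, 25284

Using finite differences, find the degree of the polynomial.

Δ: 1589, 2717, 4283, 6359, 9017
Δ²: 1128, 1566, 2076, 2658
Δ³: 438, 510, 582
Δ⁴: 72, 72
The fourth differences are constant, so the polynomial has degree 4.

4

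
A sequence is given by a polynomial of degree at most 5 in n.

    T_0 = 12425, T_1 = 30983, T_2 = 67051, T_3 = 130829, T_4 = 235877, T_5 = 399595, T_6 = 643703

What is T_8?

1484449

18558, 36068, 63778, 105048, 163718, 244108
17510, 27710, 41270, 58670, 80390
10200, 13560, 17400, 21720
3360, 3840, 4320
480, 480
The fifth differences are constant (480).
4320 + 480 = 4800;  21720 + 4800 = 26520;  80390 + 26520 = 106910;  244108 + 106910 = 351018;  643703 + 351018 = 994721
4800 + 480 = 5280;  26520 + 5280 = 31800;  106910 + 31800 = 138710;  351018 + 138710 = 489728;  994721 + 489728 = 1484449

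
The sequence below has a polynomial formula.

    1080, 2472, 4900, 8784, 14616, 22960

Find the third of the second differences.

1948

D1: 1392, 2428, 3884, 5832, 8344
D2: 1036, 1456, 1948, 2512
D3: 420, 492, 564
D4: 72, 72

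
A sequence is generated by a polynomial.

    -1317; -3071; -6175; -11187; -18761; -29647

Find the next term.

First differences: -1754  -3104  -5012  -7574  -10886
Second differences: -1350  -1908  -2562  -3312
Third differences: -558  -654  -750
Fourth differences: -96  -96
Fourth differences constant at -96.
-750 − 96 = -846;  -3312 − 846 = -4158;  -10886 − 4158 = -15044;  -29647 − 15044 = -44691

-44691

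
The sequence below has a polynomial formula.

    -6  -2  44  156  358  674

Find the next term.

1128

D1: 4, 46, 112, 202, 316
D2: 42, 66, 90, 114
D3: 24, 24, 24
Constant third difference = 24, so extend:
114 + 24 = 138;  316 + 138 = 454;  674 + 454 = 1128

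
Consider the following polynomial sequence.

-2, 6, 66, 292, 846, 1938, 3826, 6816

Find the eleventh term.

26178

8, 60, 226, 554, 1092, 1888, 2990
52, 166, 328, 538, 796, 1102
114, 162, 210, 258, 306
48, 48, 48, 48
Constant fourth difference = 48, so extend:
306 + 48 = 354;  1102 + 354 = 1456;  2990 + 1456 = 4446;  6816 + 4446 = 11262
354 + 48 = 402;  1456 + 402 = 1858;  4446 + 1858 = 6304;  11262 + 6304 = 17566
402 + 48 = 450;  1858 + 450 = 2308;  6304 + 2308 = 8612;  17566 + 8612 = 26178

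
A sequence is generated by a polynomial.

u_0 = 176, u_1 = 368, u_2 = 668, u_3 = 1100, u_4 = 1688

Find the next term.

2456

Δ: 192, 300, 432, 588
Δ²: 108, 132, 156
Δ³: 24, 24
Constant third difference = 24, so extend:
156 + 24 = 180;  588 + 180 = 768;  1688 + 768 = 2456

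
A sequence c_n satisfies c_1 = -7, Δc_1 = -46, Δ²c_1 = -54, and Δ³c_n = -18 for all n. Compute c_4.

-325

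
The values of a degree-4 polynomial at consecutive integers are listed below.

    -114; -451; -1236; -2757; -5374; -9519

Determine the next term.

-337  -785  -1521  -2617  -4145
-448  -736  -1096  -1528
-288  -360  -432
-72  -72
Fourth differences constant at -72.
-432 − 72 = -504;  -1528 − 504 = -2032;  -4145 − 2032 = -6177;  -9519 − 6177 = -15696

-15696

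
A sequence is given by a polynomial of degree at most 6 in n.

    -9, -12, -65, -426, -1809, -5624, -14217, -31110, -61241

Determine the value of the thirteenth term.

-475905

-3 , -53 , -361 , -1383 , -3815 , -8593 , -16893 , -30131
-50 , -308 , -1022 , -2432 , -4778 , -8300 , -13238
-258 , -714 , -1410 , -2346 , -3522 , -4938
-456 , -696 , -936 , -1176 , -1416
-240 , -240 , -240 , -240
The fifth differences are constant (-240).
-1416 − 240 = -1656;  -4938 − 1656 = -6594;  -13238 − 6594 = -19832;  -30131 − 19832 = -49963;  -61241 − 49963 = -111204
-1656 − 240 = -1896;  -6594 − 1896 = -8490;  -19832 − 8490 = -28322;  -49963 − 28322 = -78285;  -111204 − 78285 = -189489
-1896 − 240 = -2136;  -8490 − 2136 = -10626;  -28322 − 10626 = -38948;  -78285 − 38948 = -117233;  -189489 − 117233 = -306722
-2136 − 240 = -2376;  -10626 − 2376 = -13002;  -38948 − 13002 = -51950;  -117233 − 51950 = -169183;  -306722 − 169183 = -475905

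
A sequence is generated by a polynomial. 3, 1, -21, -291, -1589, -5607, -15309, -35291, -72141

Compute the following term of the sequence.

-2, -22, -270, -1298, -4018, -9702, -19982, -36850
-20, -248, -1028, -2720, -5684, -10280, -16868
-228, -780, -1692, -2964, -4596, -6588
-552, -912, -1272, -1632, -1992
-360, -360, -360, -360
Constant fifth difference = -360, so extend:
-1992 − 360 = -2352;  -6588 − 2352 = -8940;  -16868 − 8940 = -25808;  -36850 − 25808 = -62658;  -72141 − 62658 = -134799

-134799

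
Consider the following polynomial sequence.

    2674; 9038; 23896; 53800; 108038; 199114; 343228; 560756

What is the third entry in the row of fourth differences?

3696

First differences: 6364, 14858, 29904, 54238, 91076, 144114, 217528
Second differences: 8494, 15046, 24334, 36838, 53038, 73414
Third differences: 6552, 9288, 12504, 16200, 20376
Fourth differences: 2736, 3216, 3696, 4176
Fifth differences: 480, 480, 480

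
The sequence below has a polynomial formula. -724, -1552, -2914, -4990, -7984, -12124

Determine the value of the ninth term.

First differences: -828, -1362, -2076, -2994, -4140
Second differences: -534, -714, -918, -1146
Third differences: -180, -204, -228
Fourth differences: -24, -24
The fourth differences are constant (-24).
-228 − 24 = -252;  -1146 − 252 = -1398;  -4140 − 1398 = -5538;  -12124 − 5538 = -17662
-252 − 24 = -276;  -1398 − 276 = -1674;  -5538 − 1674 = -7212;  -17662 − 7212 = -24874
-276 − 24 = -300;  -1674 − 300 = -1974;  -7212 − 1974 = -9186;  -24874 − 9186 = -34060

-34060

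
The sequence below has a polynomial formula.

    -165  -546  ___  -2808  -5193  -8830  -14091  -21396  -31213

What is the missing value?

-1351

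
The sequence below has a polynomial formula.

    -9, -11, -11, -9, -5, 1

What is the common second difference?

2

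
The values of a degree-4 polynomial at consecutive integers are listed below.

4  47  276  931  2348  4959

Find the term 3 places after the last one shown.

25716

D1: 43, 229, 655, 1417, 2611
D2: 186, 426, 762, 1194
D3: 240, 336, 432
D4: 96, 96
The fourth differences are constant (96).
432 + 96 = 528;  1194 + 528 = 1722;  2611 + 1722 = 4333;  4959 + 4333 = 9292
528 + 96 = 624;  1722 + 624 = 2346;  4333 + 2346 = 6679;  9292 + 6679 = 15971
624 + 96 = 720;  2346 + 720 = 3066;  6679 + 3066 = 9745;  15971 + 9745 = 25716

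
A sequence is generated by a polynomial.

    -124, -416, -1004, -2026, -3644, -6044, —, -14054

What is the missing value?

-9436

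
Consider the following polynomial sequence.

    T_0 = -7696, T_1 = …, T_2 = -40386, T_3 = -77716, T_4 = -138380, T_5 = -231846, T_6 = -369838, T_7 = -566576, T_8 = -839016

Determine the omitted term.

Using the last 7 terms:
D1: -37330  -60664  -93466  -137992  -196738  -272440
D2: -23334  -32802  -44526  -58746  -75702
D3: -9468  -11724  -14220  -16956
D4: -2256  -2496  -2736
D5: -240  -240
Constant fifth difference = -240.
Extend backward: -2256 + 240 = -2016;  -9468 + 2016 = -7452;  -23334 + 7452 = -15882;  -37330 + 15882 = -21448;  -40386 + 21448 = -18938

-18938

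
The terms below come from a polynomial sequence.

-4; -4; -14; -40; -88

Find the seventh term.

-274

First differences: 0 , -10 , -26 , -48
Second differences: -10 , -16 , -22
Third differences: -6 , -6
The third differences are constant (-6).
-22 − 6 = -28;  -48 − 28 = -76;  -88 − 76 = -164
-28 − 6 = -34;  -76 − 34 = -110;  -164 − 110 = -274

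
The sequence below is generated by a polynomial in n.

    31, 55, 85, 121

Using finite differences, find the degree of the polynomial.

2

D1: 24, 30, 36
D2: 6, 6
The second differences are constant, so the polynomial has degree 2.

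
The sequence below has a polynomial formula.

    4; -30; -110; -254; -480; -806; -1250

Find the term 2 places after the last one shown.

-34  -80  -144  -226  -326  -444
-46  -64  -82  -100  -118
-18  -18  -18  -18
The third differences are constant (-18).
-118 − 18 = -136;  -444 − 136 = -580;  -1250 − 580 = -1830
-136 − 18 = -154;  -580 − 154 = -734;  -1830 − 734 = -2564

-2564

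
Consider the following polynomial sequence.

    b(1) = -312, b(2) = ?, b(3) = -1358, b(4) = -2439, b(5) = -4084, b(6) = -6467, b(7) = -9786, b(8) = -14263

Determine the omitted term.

Using the last 6 terms:
First differences: -1081, -1645, -2383, -3319, -4477
Second differences: -564, -738, -936, -1158
Third differences: -174, -198, -222
Fourth differences: -24, -24
Constant fourth difference = -24.
Extend backward: -174 + 24 = -150;  -564 + 150 = -414;  -1081 + 414 = -667;  -1358 + 667 = -691

-691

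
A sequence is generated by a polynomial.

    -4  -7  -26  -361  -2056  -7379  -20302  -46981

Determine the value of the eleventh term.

Δ: -3 , -19 , -335 , -1695 , -5323 , -12923 , -26679
Δ²: -16 , -316 , -1360 , -3628 , -7600 , -13756
Δ³: -300 , -1044 , -2268 , -3972 , -6156
Δ⁴: -744 , -1224 , -1704 , -2184
Δ⁵: -480 , -480 , -480
The fifth differences are constant (-480).
-2184 − 480 = -2664;  -6156 − 2664 = -8820;  -13756 − 8820 = -22576;  -26679 − 22576 = -49255;  -46981 − 49255 = -96236
-2664 − 480 = -3144;  -8820 − 3144 = -11964;  -22576 − 11964 = -34540;  -49255 − 34540 = -83795;  -96236 − 83795 = -180031
-3144 − 480 = -3624;  -11964 − 3624 = -15588;  -34540 − 15588 = -50128;  -83795 − 50128 = -133923;  -180031 − 133923 = -313954

-313954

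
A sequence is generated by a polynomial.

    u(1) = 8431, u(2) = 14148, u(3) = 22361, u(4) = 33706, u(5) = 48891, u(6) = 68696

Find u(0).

4646

D1: 5717, 8213, 11345, 15185, 19805
D2: 2496, 3132, 3840, 4620
D3: 636, 708, 780
D4: 72, 72
The fourth differences are constant at 72.
Work back: 636 − 72 = 564;  2496 − 564 = 1932;  5717 − 1932 = 3785;  8431 − 3785 = 4646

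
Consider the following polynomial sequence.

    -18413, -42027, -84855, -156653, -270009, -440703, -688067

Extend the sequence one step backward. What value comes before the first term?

First differences: -23614, -42828, -71798, -113356, -170694, -247364
Second differences: -19214, -28970, -41558, -57338, -76670
Third differences: -9756, -12588, -15780, -19332
Fourth differences: -2832, -3192, -3552
Fifth differences: -360, -360
The fifth differences are constant at -360.
Work back: -2832 + 360 = -2472;  -9756 + 2472 = -7284;  -19214 + 7284 = -11930;  -23614 + 11930 = -11684;  -18413 + 11684 = -6729

-6729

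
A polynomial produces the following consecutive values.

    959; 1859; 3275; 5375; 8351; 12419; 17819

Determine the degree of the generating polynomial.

4

900, 1416, 2100, 2976, 4068, 5400
516, 684, 876, 1092, 1332
168, 192, 216, 240
24, 24, 24
The fourth differences are constant, so the polynomial has degree 4.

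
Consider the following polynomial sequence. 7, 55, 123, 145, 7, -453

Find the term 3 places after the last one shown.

D1: 48  68  22  -138  -460
D2: 20  -46  -160  -322
D3: -66  -114  -162
D4: -48  -48
The fourth differences are constant (-48).
-162 − 48 = -210;  -322 − 210 = -532;  -460 − 532 = -992;  -453 − 992 = -1445
-210 − 48 = -258;  -532 − 258 = -790;  -992 − 790 = -1782;  -1445 − 1782 = -3227
-258 − 48 = -306;  -790 − 306 = -1096;  -1782 − 1096 = -2878;  -3227 − 2878 = -6105

-6105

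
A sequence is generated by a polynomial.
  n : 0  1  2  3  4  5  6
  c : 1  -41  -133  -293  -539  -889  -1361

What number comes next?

-42, -92, -160, -246, -350, -472
-50, -68, -86, -104, -122
-18, -18, -18, -18
Third differences constant at -18.
-122 − 18 = -140;  -472 − 140 = -612;  -1361 − 612 = -1973

-1973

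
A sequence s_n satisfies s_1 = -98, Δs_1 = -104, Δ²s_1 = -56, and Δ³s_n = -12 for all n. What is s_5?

-898

Build the table forward from the leading diagonal:
D3: -12  -12  -12  -12  -12
D2: -56  -68  -80  -92  -104
D1: -104  -160  -228  -308  -400
s: -98  -202  -362  -590  -898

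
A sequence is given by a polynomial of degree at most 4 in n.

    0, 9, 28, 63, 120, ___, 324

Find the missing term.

Using the first 5 terms:
D1: 9, 19, 35, 57
D2: 10, 16, 22
D3: 6, 6
Constant third difference = 6.
Extend forward: 22 + 6 = 28;  57 + 28 = 85;  120 + 85 = 205

205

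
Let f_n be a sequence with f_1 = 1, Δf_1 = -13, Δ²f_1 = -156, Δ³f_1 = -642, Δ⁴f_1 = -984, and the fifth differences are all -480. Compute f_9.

Build the table forward from the leading diagonal:
D5: -480, -480, -480, -480, -480, -480, -480, -480, -480
D4: -984, -1464, -1944, -2424, -2904, -3384, -3864, -4344, -4824
D3: -642, -1626, -3090, -5034, -7458, -10362, -13746, -17610, -21954
D2: -156, -798, -2424, -5514, -10548, -18006, -28368, -42114, -59724
D1: -13, -169, -967, -3391, -8905, -19453, -37459, -65827, -107941
f: 1, -12, -181, -1148, -4539, -13444, -32897, -70356, -136183

-136183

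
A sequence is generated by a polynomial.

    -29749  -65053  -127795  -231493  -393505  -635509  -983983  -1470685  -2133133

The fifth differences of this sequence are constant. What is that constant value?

First differences: -35304, -62742, -103698, -162012, -242004, -348474, -486702, -662448
Second differences: -27438, -40956, -58314, -79992, -106470, -138228, -175746
Third differences: -13518, -17358, -21678, -26478, -31758, -37518
Fourth differences: -3840, -4320, -4800, -5280, -5760
Fifth differences: -480, -480, -480, -480

-480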